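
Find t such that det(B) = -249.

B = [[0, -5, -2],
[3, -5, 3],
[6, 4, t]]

t = -5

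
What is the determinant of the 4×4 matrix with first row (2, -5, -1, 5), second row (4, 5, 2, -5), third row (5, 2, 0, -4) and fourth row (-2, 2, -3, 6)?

The determinant is -520.

Expand along row 3 (it has 1 zero):
  + (5) · M_31   where M_31 = det([-5 -1 5; 5 2 -5; 2 -3 6]) = -40
  − (2) · M_32   where M_32 = det([2 -1 5; 4 2 -5; -2 -3 6]) = -32
  − (-4) · M_34   where M_34 = det([2 -5 -1; 4 5 2; -2 2 -3]) = -96
det = (+1)·(5)·(-40) + (-1)·(2)·(-32) + (-1)·(-4)·(-96) = -520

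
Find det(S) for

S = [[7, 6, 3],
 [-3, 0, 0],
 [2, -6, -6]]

-54

Expand along row 2:
  − (-3) · |6 3; -6 -6| = −(-3)·(-36 − (-18)) = -54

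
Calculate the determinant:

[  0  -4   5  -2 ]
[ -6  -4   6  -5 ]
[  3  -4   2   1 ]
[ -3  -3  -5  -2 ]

The determinant is -273.

Expand along row 1 (it has 1 zero):
  − (-4) · M_12   where M_12 = det([-6 6 -5; 3 2 1; -3 -5 -2]) = 57
  + (5) · M_13   where M_13 = det([-6 -4 -5; 3 -4 1; -3 -3 -2]) = 27
  − (-2) · M_14   where M_14 = det([-6 -4 6; 3 -4 2; -3 -3 -5]) = -318
det = (-1)·(-4)·(57) + (+1)·(5)·(27) + (-1)·(-2)·(-318) = -273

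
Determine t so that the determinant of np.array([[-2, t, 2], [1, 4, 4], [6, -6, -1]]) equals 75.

7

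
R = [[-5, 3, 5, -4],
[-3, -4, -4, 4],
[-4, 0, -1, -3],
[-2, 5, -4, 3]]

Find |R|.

|R| = -1288

Expand along row 3 (it has 1 zero):
  + (-4) · M_31   where M_31 = det([3 5 -4; -4 -4 4; 5 -4 3]) = 28
  + (-1) · M_33   where M_33 = det([-5 3 -4; -3 -4 4; -2 5 3]) = 255
  − (-3) · M_34   where M_34 = det([-5 3 5; -3 -4 -4; -2 5 -4]) = -307
det = (+1)·(-4)·(28) + (+1)·(-1)·(255) + (-1)·(-3)·(-307) = -1288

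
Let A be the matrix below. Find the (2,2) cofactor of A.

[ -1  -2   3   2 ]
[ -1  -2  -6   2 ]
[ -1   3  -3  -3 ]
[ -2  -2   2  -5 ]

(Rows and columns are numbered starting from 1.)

The cofactor is -34.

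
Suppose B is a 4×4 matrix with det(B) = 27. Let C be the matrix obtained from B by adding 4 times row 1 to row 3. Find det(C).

Adding a multiple of one row to another leaves the determinant unchanged.
det(C) = (1)·(27) = 27

27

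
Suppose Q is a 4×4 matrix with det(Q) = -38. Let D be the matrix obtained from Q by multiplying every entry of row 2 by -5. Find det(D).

Scaling one row by -5 multiplies the determinant by -5.
det(D) = (-5)·(-38) = 190

190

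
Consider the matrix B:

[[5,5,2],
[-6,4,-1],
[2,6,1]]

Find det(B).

The determinant is -18.

Expand along column 1:
  + 5 · |4 -1; 6 1| = 5·(4 − (-6)) = 50
  − (-6) · |5 2; 6 1| = −(-6)·(5 − 12) = -42
  + 2 · |5 2; 4 -1| = 2·(-5 − 8) = -26
Sum: (50) + (-42) + (-26) = -18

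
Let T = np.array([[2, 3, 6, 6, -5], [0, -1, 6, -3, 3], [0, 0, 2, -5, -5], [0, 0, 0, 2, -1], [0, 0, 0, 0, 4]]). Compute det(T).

T is upper triangular, so det(T) is the product of the diagonal entries:
det = (2) · (-1) · (2) · (2) · (4) = -32

The determinant is -32.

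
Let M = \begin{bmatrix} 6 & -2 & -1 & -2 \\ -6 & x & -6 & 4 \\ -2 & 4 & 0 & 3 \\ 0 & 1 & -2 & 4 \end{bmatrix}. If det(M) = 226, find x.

Expanding along the row containing x, det(M) is linear in x: det(M) = (20)·x + (346).
Set (20)·x + (346) = 226  ⇒  (20)·x = -120  ⇒  x = -6.

-6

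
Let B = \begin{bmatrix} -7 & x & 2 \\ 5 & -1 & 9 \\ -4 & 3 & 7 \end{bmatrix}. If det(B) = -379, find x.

Expanding along the row containing x, det(B) is linear in x: det(B) = (-71)·x + (260).
Set (-71)·x + (260) = -379  ⇒  (-71)·x = -639  ⇒  x = 9.

9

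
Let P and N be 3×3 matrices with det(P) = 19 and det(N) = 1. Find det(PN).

The determinant is 19.

det(PN) = det(P)·det(N) = (19)·(1) = 19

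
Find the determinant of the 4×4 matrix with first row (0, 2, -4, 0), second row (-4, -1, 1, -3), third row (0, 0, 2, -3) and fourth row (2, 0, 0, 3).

12

Expand along row 1 (it has 2 zeros):
  − (2) · M_12   where M_12 = det([-4 1 -3; 0 2 -3; 2 0 3]) = -18
  + (-4) · M_13   where M_13 = det([-4 -1 -3; 0 0 -3; 2 0 3]) = 6
det = (-1)·(2)·(-18) + (+1)·(-4)·(6) = 12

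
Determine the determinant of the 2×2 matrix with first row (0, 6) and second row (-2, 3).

12

det = 0·3 − 6·(-2) = 0 − (-12) = 12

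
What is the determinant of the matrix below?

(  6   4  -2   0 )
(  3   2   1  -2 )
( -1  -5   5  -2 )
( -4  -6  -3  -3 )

-488

Expand along row 1 (it has 1 zero):
  + (6) · M_11   where M_11 = det([2 1 -2; -5 5 -2; -6 -3 -3]) = -135
  − (4) · M_12   where M_12 = det([3 1 -2; -1 5 -2; -4 -3 -3]) = -104
  + (-2) · M_13   where M_13 = det([3 2 -2; -1 -5 -2; -4 -6 -3]) = 47
det = (+1)·(6)·(-135) + (-1)·(4)·(-104) + (+1)·(-2)·(47) = -488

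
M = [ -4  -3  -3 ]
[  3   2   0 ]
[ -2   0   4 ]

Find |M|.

The determinant is -8.

Expand along row 2:
  − 3 · |-3 -3; 0 4| = −3·(-12 − 0) = 36
  + 2 · |-4 -3; -2 4| = 2·(-16 − 6) = -44
Sum: (36) + (-44) = -8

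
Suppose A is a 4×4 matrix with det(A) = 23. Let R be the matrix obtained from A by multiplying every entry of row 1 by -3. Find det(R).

-69

Scaling one row by -3 multiplies the determinant by -3.
det(R) = (-3)·(23) = -69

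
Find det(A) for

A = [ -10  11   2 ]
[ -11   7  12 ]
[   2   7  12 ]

Expand along row 1:
  + (-10) · |7 12; 7 12| = (-10)·(84 − 84) = 0
  − 11 · |-11 12; 2 12| = −11·(-132 − 24) = 1716
  + 2 · |-11 7; 2 7| = 2·(-77 − 14) = -182
Sum: (0) + (1716) + (-182) = 1534

det(A) = 1534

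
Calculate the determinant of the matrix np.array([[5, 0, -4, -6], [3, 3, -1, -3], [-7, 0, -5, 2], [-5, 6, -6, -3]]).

Expand along column 2 (it has 2 zeros):
  + (3) · M_22   where M_22 = det([5 -4 -6; -7 -5 2; -5 -6 -3]) = 157
  + (6) · M_42   where M_42 = det([5 -4 -6; 3 -1 -3; -7 -5 2]) = -13
det = (+1)·(3)·(157) + (+1)·(6)·(-13) = 393

The determinant is 393.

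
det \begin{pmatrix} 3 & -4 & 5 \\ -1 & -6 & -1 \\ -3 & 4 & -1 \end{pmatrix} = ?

-88

Expand along column 1:
  + 3 · |-6 -1; 4 -1| = 3·(6 − (-4)) = 30
  − (-1) · |-4 5; 4 -1| = −(-1)·(4 − 20) = -16
  + (-3) · |-4 5; -6 -1| = (-3)·(4 − (-30)) = -102
Sum: (30) + (-16) + (-102) = -88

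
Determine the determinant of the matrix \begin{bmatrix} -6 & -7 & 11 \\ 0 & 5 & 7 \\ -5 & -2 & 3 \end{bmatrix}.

Expand along row 2:
  + 5 · |-6 11; -5 3| = 5·(-18 − (-55)) = 185
  − 7 · |-6 -7; -5 -2| = −7·(12 − 35) = 161
Sum: (185) + (161) = 346

346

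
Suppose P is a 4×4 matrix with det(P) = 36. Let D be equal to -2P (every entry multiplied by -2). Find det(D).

|D| = 576

For a 4×4 matrix, det(-2P) = (-2)^4·det(P) = 16·det(P).
det(D) = (16)·(36) = 576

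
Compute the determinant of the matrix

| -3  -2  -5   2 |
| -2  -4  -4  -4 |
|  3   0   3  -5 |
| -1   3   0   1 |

78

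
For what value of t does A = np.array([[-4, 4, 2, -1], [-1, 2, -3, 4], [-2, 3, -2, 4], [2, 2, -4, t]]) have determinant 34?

Expanding along the row containing t, det(A) is linear in t: det(A) = (-2)·t + (46).
Set (-2)·t + (46) = 34  ⇒  (-2)·t = -12  ⇒  t = 6.

t = 6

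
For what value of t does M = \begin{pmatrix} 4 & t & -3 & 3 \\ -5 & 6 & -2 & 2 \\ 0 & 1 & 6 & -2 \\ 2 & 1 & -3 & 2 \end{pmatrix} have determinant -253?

-3

Expanding along the column containing t, det(M) is linear in t: det(M) = (46)·t + (-115).
Set (46)·t + (-115) = -253  ⇒  (46)·t = -138  ⇒  t = -3.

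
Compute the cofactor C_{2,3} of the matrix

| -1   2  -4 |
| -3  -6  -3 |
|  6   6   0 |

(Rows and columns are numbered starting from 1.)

18

Delete row 2 and column 3; the remaining 2×2 submatrix is [-1 2; 6 6].
Its determinant is (-1)·6 − 2·6 = -18.
The cofactor carries sign (−1)^(2+3) = −1, so C_{2,3} = −(-18) = 18.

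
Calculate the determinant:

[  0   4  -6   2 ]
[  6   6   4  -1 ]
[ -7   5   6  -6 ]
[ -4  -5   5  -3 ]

230

Expand along row 1 (it has 1 zero):
  − (4) · M_12   where M_12 = det([6 4 -1; -7 6 -6; -4 5 -3]) = 95
  + (-6) · M_13   where M_13 = det([6 6 -1; -7 5 -6; -4 -5 -3]) = -307
  − (2) · M_14   where M_14 = det([6 6 4; -7 5 6; -4 -5 5]) = 616
det = (-1)·(4)·(95) + (+1)·(-6)·(-307) + (-1)·(2)·(616) = 230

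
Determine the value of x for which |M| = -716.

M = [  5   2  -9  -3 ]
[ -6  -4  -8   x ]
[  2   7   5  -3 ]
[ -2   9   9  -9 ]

Expanding along the row containing x, det(M) is linear in x: det(M) = (-254)·x + (-2748).
Set (-254)·x + (-2748) = -716  ⇒  (-254)·x = 2032  ⇒  x = -8.

-8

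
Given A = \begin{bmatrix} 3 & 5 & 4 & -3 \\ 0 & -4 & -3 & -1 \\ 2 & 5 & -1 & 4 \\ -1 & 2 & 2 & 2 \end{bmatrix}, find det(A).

Expand along row 2 (it has 1 zero):
  + (-4) · M_22   where M_22 = det([3 4 -3; 2 -1 4; -1 2 2]) = -71
  − (-3) · M_23   where M_23 = det([3 5 -3; 2 5 4; -1 2 2]) = -61
  + (-1) · M_24   where M_24 = det([3 5 4; 2 5 -1; -1 2 2]) = 57
det = (+1)·(-4)·(-71) + (-1)·(-3)·(-61) + (+1)·(-1)·(57) = 44

The determinant is 44.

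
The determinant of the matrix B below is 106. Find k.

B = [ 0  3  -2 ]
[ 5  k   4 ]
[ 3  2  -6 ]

0

Expanding along the column containing k, det(B) is linear in k: det(B) = (6)·k + (106).
Set (6)·k + (106) = 106  ⇒  (6)·k = 0  ⇒  k = 0.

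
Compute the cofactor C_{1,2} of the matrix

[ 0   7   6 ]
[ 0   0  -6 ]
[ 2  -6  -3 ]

Delete row 1 and column 2; the remaining 2×2 submatrix is [0 -6; 2 -3].
Its determinant is 0·(-3) − (-6)·2 = 12.
The cofactor carries sign (−1)^(1+2) = −1, so C_{1,2} = −(12) = -12.

The cofactor is -12.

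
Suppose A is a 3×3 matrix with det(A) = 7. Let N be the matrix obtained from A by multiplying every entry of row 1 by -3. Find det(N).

|N| = -21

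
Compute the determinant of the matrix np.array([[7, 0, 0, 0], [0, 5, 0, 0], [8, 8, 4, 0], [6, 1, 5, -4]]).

-560

The matrix is lower triangular, so the determinant is the product of the diagonal entries:
det = (7) · (5) · (4) · (-4) = -560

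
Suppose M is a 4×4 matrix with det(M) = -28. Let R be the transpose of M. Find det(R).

det(Mᵀ) = det(M).
det(R) = (1)·(-28) = -28

-28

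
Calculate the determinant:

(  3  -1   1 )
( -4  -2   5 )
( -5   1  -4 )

36

Expand along row 1:
  + 3 · |-2 5; 1 -4| = 3·(8 − 5) = 9
  − (-1) · |-4 5; -5 -4| = −(-1)·(16 − (-25)) = 41
  + 1 · |-4 -2; -5 1| = 1·(-4 − 10) = -14
Sum: (9) + (41) + (-14) = 36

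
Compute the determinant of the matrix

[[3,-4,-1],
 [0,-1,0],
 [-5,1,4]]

Expand along row 2:
  + (-1) · |3 -1; -5 4| = (-1)·(12 − 5) = -7

-7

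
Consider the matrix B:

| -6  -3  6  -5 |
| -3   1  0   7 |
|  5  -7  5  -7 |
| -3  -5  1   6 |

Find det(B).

-1861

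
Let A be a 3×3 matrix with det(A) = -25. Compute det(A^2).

625

det(A^2) = (det A)^2 = (-25)^2 = 625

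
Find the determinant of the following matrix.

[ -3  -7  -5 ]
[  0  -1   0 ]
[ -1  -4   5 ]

The determinant is 20.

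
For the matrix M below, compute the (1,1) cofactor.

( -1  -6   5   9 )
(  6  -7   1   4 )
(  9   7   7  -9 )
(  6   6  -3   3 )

The cofactor is -285.

Delete row 1 and column 1; the remaining 3×3 submatrix is [-7 1 4; 7 7 -9; 6 -3 3].
Its determinant is -285.
The cofactor carries sign (−1)^(1+1) = +1, so C_{1,1} = +(-285) = -285.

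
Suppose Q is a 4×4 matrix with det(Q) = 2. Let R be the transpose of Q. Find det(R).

2

det(Qᵀ) = det(Q).
det(R) = (1)·(2) = 2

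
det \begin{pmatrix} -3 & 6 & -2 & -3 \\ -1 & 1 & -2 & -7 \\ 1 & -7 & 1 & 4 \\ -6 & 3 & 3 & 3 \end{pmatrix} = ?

Expand along row 1:
  + (-3) · M_11   where M_11 = det([1 -2 -7; -7 1 4; 3 3 3]) = 93
  − (6) · M_12   where M_12 = det([-1 -2 -7; 1 1 4; -6 3 3]) = 0
  + (-2) · M_13   where M_13 = det([-1 1 -7; 1 -7 4; -6 3 3]) = 279
  − (-3) · M_14   where M_14 = det([-1 1 -2; 1 -7 1; -6 3 3]) = 93
det = (+1)·(-3)·(93) + (-1)·(6)·(0) + (+1)·(-2)·(279) + (-1)·(-3)·(93) = -558

-558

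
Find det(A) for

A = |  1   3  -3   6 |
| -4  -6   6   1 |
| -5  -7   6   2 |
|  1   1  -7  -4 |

The determinant is -38.

Expand along row 1:
  + (1) · M_11   where M_11 = det([-6 6 1; -7 6 2; 1 -7 -4]) = -53
  − (3) · M_12   where M_12 = det([-4 6 1; -5 6 2; 1 -7 -4]) = -39
  + (-3) · M_13   where M_13 = det([-4 -6 1; -5 -7 2; 1 1 -4]) = 6
  − (6) · M_14   where M_14 = det([-4 -6 6; -5 -7 6; 1 1 -7]) = 14
det = (+1)·(1)·(-53) + (-1)·(3)·(-39) + (+1)·(-3)·(6) + (-1)·(6)·(14) = -38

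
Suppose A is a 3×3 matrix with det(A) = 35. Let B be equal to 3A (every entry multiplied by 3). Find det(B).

For a 3×3 matrix, det(3A) = 3^3·det(A) = 27·det(A).
det(B) = (27)·(35) = 945

The determinant is 945.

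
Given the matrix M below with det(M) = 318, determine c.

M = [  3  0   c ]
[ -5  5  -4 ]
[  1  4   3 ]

-9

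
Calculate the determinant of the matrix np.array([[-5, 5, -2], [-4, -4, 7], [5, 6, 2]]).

The determinant is 473.

Expand along row 1:
  + (-5) · |-4 7; 6 2| = (-5)·(-8 − 42) = 250
  − 5 · |-4 7; 5 2| = −5·(-8 − 35) = 215
  + (-2) · |-4 -4; 5 6| = (-2)·(-24 − (-20)) = 8
Sum: (250) + (215) + (8) = 473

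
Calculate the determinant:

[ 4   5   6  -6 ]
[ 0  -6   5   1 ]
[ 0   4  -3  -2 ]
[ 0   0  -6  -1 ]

The determinant is 200.

Expand along column 1 (it has 3 zeros):
  + (4) · M_11   where M_11 = det([-6 5 1; 4 -3 -2; 0 -6 -1]) = 50
det = (+1)·(4)·(50) = 200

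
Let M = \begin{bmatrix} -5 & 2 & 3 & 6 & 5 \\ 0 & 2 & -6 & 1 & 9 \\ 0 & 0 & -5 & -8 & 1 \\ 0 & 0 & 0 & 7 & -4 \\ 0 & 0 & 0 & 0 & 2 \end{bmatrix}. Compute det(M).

|M| = 700

M is upper triangular, so det(M) is the product of the diagonal entries:
det = (-5) · (2) · (-5) · (7) · (2) = 700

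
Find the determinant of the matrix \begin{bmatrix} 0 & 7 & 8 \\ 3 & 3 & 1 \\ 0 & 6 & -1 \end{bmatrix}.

165

Expand along column 1:
  − 3 · |7 8; 6 -1| = −3·(-7 − 48) = 165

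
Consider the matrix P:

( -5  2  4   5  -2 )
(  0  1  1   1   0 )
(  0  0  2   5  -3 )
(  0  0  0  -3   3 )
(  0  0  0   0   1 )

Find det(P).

P is upper triangular, so det(P) is the product of the diagonal entries:
det = (-5) · (1) · (2) · (-3) · (1) = 30

det(P) = 30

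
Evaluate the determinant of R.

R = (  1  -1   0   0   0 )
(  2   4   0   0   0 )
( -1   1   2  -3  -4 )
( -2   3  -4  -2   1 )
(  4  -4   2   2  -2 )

R is block lower-triangular with a 2×2 block and a 3×3 block on the diagonal, so its determinant equals the product of the determinants of the diagonal blocks.
det of the 2×2 block = 6
det of the 3×3 block = 38
det = (6)·(38) = 228

The determinant is 228.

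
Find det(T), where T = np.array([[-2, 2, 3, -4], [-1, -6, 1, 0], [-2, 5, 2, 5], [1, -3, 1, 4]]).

The determinant is -389.

Expand along row 2 (it has 1 zero):
  − (-1) · M_21   where M_21 = det([2 3 -4; 5 2 5; -3 1 4]) = -143
  + (-6) · M_22   where M_22 = det([-2 3 -4; -2 2 5; 1 1 4]) = 49
  − (1) · M_23   where M_23 = det([-2 2 -4; -2 5 5; 1 -3 4]) = -48
det = (-1)·(-1)·(-143) + (+1)·(-6)·(49) + (-1)·(1)·(-48) = -389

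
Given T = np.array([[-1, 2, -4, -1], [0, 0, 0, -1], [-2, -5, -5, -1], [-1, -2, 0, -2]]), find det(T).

det(T) = -24

Expand along row 2 (it has 3 zeros):
  + (-1) · M_24   where M_24 = det([-1 2 -4; -2 -5 -5; -1 -2 0]) = 24
det = (+1)·(-1)·(24) = -24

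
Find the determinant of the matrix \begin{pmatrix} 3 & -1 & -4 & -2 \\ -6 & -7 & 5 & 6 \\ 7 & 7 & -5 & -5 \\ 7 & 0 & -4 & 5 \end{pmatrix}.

-122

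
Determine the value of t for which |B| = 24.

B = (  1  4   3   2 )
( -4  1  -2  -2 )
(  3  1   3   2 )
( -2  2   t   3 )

t = -2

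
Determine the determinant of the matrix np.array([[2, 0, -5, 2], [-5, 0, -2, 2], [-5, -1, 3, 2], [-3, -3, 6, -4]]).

260

Expand along column 2 (it has 2 zeros):
  − (-1) · M_32   where M_32 = det([2 -5 2; -5 -2 2; -3 6 -4]) = 50
  + (-3) · M_42   where M_42 = det([2 -5 2; -5 -2 2; -5 3 2]) = -70
det = (-1)·(-1)·(50) + (+1)·(-3)·(-70) = 260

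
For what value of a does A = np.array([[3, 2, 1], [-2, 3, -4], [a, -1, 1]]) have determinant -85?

a = 8

Expanding along the column containing a, det(A) is linear in a: det(A) = (-11)·a + (3).
Set (-11)·a + (3) = -85  ⇒  (-11)·a = -88  ⇒  a = 8.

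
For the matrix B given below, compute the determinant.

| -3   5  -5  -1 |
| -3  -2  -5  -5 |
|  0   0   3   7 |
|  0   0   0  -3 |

B is block upper-triangular with a 2×2 block and a 2×2 block on the diagonal, so its determinant equals the product of the determinants of the diagonal blocks.
det of the 2×2 block = 21
det of the 2×2 block = -9
det = (21)·(-9) = -189

The determinant is -189.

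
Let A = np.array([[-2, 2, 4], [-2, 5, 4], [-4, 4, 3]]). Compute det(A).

30

Expand along column 1:
  + (-2) · |5 4; 4 3| = (-2)·(15 − 16) = 2
  − (-2) · |2 4; 4 3| = −(-2)·(6 − 16) = -20
  + (-4) · |2 4; 5 4| = (-4)·(8 − 20) = 48
Sum: (2) + (-20) + (48) = 30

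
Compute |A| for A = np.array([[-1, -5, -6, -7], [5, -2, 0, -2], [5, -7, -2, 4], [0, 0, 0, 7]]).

|A| = 672

Expand along row 4 (it has 3 zeros):
  + (7) · M_44   where M_44 = det([-1 -5 -6; 5 -2 0; 5 -7 -2]) = 96
det = (+1)·(7)·(96) = 672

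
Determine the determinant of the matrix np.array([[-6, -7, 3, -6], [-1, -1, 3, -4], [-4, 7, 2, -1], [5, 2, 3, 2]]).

Expand along row 1:
  + (-6) · M_11   where M_11 = det([-1 3 -4; 7 2 -1; 2 3 2]) = -123
  − (-7) · M_12   where M_12 = det([-1 3 -4; -4 2 -1; 5 3 2]) = 90
  + (3) · M_13   where M_13 = det([-1 -1 -4; -4 7 -1; 5 2 2]) = 153
  − (-6) · M_14   where M_14 = det([-1 -1 3; -4 7 2; 5 2 3]) = -168
det = (+1)·(-6)·(-123) + (-1)·(-7)·(90) + (+1)·(3)·(153) + (-1)·(-6)·(-168) = 819

The determinant is 819.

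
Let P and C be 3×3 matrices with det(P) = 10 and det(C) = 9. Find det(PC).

|PC| = 90

det(PC) = det(P)·det(C) = (10)·(9) = 90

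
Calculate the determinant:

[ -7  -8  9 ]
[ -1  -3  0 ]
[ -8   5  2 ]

The determinant is -235.

Expand along row 2:
  − (-1) · |-8 9; 5 2| = −(-1)·(-16 − 45) = -61
  + (-3) · |-7 9; -8 2| = (-3)·(-14 − (-72)) = -174
Sum: (-61) + (-174) = -235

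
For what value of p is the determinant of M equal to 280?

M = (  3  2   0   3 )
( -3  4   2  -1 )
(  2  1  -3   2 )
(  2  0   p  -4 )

p = 4

Expanding along the column containing p, det(M) is linear in p: det(M) = (-2)·p + (288).
Set (-2)·p + (288) = 280  ⇒  (-2)·p = -8  ⇒  p = 4.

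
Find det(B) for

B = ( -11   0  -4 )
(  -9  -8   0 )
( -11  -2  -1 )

Expand along column 2:
  + (-8) · |-11 -4; -11 -1| = (-8)·(11 − 44) = 264
  − (-2) · |-11 -4; -9 0| = −(-2)·(0 − 36) = -72
Sum: (264) + (-72) = 192

192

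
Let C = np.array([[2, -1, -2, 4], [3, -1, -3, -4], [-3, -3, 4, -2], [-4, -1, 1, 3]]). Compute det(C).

Expand along row 1:
  + (2) · M_11   where M_11 = det([-1 -3 -4; -3 4 -2; -1 1 3]) = -51
  − (-1) · M_12   where M_12 = det([3 -3 -4; -3 4 -2; -4 1 3]) = -61
  + (-2) · M_13   where M_13 = det([3 -1 -4; -3 -3 -2; -4 -1 3]) = -14
  − (4) · M_14   where M_14 = det([3 -1 -3; -3 -3 4; -4 -1 1]) = 43
det = (+1)·(2)·(-51) + (-1)·(-1)·(-61) + (+1)·(-2)·(-14) + (-1)·(4)·(43) = -307

-307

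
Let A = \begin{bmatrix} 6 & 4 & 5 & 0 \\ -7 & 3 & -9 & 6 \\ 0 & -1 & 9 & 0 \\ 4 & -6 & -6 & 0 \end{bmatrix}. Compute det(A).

3144

Expand along column 4 (it has 3 zeros):
  + (6) · M_24   where M_24 = det([6 4 5; 0 -1 9; 4 -6 -6]) = 524
det = (+1)·(6)·(524) = 3144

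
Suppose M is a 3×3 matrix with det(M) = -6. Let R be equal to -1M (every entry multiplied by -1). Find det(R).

|R| = 6

For a 3×3 matrix, det(-1M) = (-1)^3·det(M) = -1·det(M).
det(R) = (-1)·(-6) = 6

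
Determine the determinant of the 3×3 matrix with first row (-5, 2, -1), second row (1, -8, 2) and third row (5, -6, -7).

Expand along row 1:
  + (-5) · |-8 2; -6 -7| = (-5)·(56 − (-12)) = -340
  − 2 · |1 2; 5 -7| = −2·(-7 − 10) = 34
  + (-1) · |1 -8; 5 -6| = (-1)·(-6 − (-40)) = -34
Sum: (-340) + (34) + (-34) = -340

The determinant is -340.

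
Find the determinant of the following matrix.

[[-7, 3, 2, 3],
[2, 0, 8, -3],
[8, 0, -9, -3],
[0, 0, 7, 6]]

1854

Expand along column 2 (it has 3 zeros):
  − (3) · M_12   where M_12 = det([2 8 -3; 8 -9 -3; 0 7 6]) = -618
det = (-1)·(3)·(-618) = 1854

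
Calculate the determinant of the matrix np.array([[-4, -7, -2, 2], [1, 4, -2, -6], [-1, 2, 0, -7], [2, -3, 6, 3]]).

Expand along row 3 (it has 1 zero):
  + (-1) · M_31   where M_31 = det([-7 -2 2; 4 -2 -6; -3 6 3]) = -186
  − (2) · M_32   where M_32 = det([-4 -2 2; 1 -2 -6; 2 6 3]) = -70
  − (-7) · M_34   where M_34 = det([-4 -7 -2; 1 4 -2; 2 -3 6]) = 20
det = (+1)·(-1)·(-186) + (-1)·(2)·(-70) + (-1)·(-7)·(20) = 466

466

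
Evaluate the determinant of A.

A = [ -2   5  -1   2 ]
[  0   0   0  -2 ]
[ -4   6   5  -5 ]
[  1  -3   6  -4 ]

Expand along row 2 (it has 3 zeros):
  + (-2) · M_24   where M_24 = det([-2 5 -1; -4 6 5; 1 -3 6]) = 37
det = (+1)·(-2)·(37) = -74

The determinant is -74.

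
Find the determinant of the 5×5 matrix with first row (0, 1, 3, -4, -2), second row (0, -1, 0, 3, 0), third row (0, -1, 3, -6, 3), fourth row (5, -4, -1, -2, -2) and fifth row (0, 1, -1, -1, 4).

The determinant is 525.

Expand along column 1 (it has 4 zeros):
  − (5) · M_41   where M_41 = det([1 3 -4 -2; -1 0 3 0; -1 3 -6 3; 1 -1 -1 4]) = -105
det = (-1)·(5)·(-105) = 525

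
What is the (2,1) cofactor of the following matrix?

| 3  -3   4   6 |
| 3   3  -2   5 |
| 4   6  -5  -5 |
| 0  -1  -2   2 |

70

Delete row 2 and column 1; the remaining 3×3 submatrix is [-3 4 6; 6 -5 -5; -1 -2 2].
Its determinant is -70.
The cofactor carries sign (−1)^(2+1) = −1, so C_{2,1} = −(-70) = 70.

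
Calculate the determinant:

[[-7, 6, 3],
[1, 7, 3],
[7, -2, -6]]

The determinant is 261.

Expand along column 1:
  + (-7) · |7 3; -2 -6| = (-7)·(-42 − (-6)) = 252
  − 1 · |6 3; -2 -6| = −1·(-36 − (-6)) = 30
  + 7 · |6 3; 7 3| = 7·(18 − 21) = -21
Sum: (252) + (30) + (-21) = 261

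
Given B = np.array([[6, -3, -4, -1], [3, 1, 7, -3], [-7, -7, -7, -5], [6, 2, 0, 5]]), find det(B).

812

Expand along row 4 (it has 1 zero):
  − (6) · M_41   where M_41 = det([-3 -4 -1; 1 7 -3; -7 -7 -5]) = 22
  + (2) · M_42   where M_42 = det([6 -4 -1; 3 7 -3; -7 -7 -5]) = -508
  + (5) · M_44   where M_44 = det([6 -3 -4; 3 1 7; -7 -7 -7]) = 392
det = (-1)·(6)·(22) + (+1)·(2)·(-508) + (+1)·(5)·(392) = 812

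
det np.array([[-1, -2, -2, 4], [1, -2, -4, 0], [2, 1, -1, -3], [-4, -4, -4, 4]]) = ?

32

Expand along row 2 (it has 1 zero):
  − (1) · M_21   where M_21 = det([-2 -2 4; 1 -1 -3; -4 -4 4]) = -16
  + (-2) · M_22   where M_22 = det([-1 -2 4; 2 -1 -3; -4 -4 4]) = -40
  − (-4) · M_23   where M_23 = det([-1 -2 4; 2 1 -3; -4 -4 4]) = -16
det = (-1)·(1)·(-16) + (+1)·(-2)·(-40) + (-1)·(-4)·(-16) = 32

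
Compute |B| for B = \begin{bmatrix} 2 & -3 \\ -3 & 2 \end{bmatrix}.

det(B) = 2·2 − (-3)·(-3) = 4 − 9 = -5

-5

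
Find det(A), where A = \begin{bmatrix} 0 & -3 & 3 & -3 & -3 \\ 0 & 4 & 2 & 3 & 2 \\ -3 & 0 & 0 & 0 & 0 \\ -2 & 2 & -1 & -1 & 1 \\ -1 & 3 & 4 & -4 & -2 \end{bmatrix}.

198

Expand along row 3 (it has 4 zeros):
  + (-3) · M_31   where M_31 = det([-3 3 -3 -3; 4 2 3 2; 2 -1 -1 1; 3 4 -4 -2]) = -66
det = (+1)·(-3)·(-66) = 198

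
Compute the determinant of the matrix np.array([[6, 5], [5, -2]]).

-37

det = 6·(-2) − 5·5 = -12 − 25 = -37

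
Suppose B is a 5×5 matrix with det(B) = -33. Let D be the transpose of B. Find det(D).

-33

det(Bᵀ) = det(B).
det(D) = (1)·(-33) = -33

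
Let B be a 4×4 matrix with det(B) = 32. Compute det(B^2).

1024

det(B^2) = (det B)^2 = (32)^2 = 1024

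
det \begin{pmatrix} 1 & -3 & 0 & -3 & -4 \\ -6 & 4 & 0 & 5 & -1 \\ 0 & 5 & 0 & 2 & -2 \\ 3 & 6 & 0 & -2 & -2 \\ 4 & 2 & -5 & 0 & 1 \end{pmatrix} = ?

-2195

Expand along column 3 (it has 4 zeros):
  + (-5) · M_53   where M_53 = det([1 -3 -3 -4; -6 4 5 -1; 0 5 2 -2; 3 6 -2 -2]) = 439
det = (+1)·(-5)·(439) = -2195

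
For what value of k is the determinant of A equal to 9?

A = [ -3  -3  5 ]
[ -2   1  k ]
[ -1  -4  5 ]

-1

Expanding along the column containing k, det(A) is linear in k: det(A) = (-9)·k + (0).
Set (-9)·k + (0) = 9  ⇒  (-9)·k = 9  ⇒  k = -1.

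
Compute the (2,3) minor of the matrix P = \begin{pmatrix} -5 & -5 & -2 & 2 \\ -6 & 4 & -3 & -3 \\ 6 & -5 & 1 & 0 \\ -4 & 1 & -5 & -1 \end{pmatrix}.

Delete row 2 and column 3; the remaining 3×3 submatrix is [-5 -5 2; 6 -5 0; -4 1 -1].
Its determinant is -83.

The minor is -83.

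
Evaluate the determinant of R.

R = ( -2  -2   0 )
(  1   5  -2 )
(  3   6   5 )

The determinant is -52.

Expand along column 3:
  − (-2) · |-2 -2; 3 6| = −(-2)·(-12 − (-6)) = -12
  + 5 · |-2 -2; 1 5| = 5·(-10 − (-2)) = -40
Sum: (-12) + (-40) = -52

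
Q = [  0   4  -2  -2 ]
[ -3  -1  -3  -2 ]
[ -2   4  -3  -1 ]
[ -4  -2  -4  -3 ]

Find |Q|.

0

Expand along row 1 (it has 1 zero):
  − (4) · M_12   where M_12 = det([-3 -3 -2; -2 -3 -1; -4 -4 -3]) = -1
  + (-2) · M_13   where M_13 = det([-3 -1 -2; -2 4 -1; -4 -2 -3]) = 4
  − (-2) · M_14   where M_14 = det([-3 -1 -3; -2 4 -3; -4 -2 -4]) = 2
det = (-1)·(4)·(-1) + (+1)·(-2)·(4) + (-1)·(-2)·(2) = 0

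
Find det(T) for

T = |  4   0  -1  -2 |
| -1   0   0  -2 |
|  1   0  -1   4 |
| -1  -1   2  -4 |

det(T) = 12

Expand along column 2 (it has 3 zeros):
  + (-1) · M_42   where M_42 = det([4 -1 -2; -1 0 -2; 1 -1 4]) = -12
det = (+1)·(-1)·(-12) = 12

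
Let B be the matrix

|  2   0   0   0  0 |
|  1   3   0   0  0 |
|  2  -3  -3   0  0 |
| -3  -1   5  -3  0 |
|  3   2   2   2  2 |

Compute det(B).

B is lower triangular, so det(B) is the product of the diagonal entries:
det = (2) · (3) · (-3) · (-3) · (2) = 108

The determinant is 108.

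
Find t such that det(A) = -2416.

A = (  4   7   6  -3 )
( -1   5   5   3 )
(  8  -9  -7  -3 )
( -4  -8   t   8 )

3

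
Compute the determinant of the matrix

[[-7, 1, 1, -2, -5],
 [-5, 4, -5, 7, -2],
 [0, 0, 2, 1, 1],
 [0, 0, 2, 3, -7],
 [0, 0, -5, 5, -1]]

The matrix is block upper-triangular with a 2×2 block and a 3×3 block on the diagonal, so its determinant equals the product of the determinants of the diagonal blocks.
det of the 2×2 block = -23
det of the 3×3 block = 126
det = (-23)·(126) = -2898

The determinant is -2898.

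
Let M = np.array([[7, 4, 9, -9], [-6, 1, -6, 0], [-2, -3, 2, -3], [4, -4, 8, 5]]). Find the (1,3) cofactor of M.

160

Delete row 1 and column 3; the remaining 3×3 submatrix is [-6 1 0; -2 -3 -3; 4 -4 5].
Its determinant is 160.
The cofactor carries sign (−1)^(1+3) = +1, so C_{1,3} = +(160) = 160.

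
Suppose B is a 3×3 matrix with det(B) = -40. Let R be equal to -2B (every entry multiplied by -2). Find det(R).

det(R) = 320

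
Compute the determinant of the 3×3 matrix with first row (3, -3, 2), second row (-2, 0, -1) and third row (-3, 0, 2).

Expand along column 2:
  − (-3) · |-2 -1; -3 2| = −(-3)·(-4 − 3) = -21

-21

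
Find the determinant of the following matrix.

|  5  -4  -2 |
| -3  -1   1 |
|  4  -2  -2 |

Expand along column 1:
  + 5 · |-1 1; -2 -2| = 5·(2 − (-2)) = 20
  − (-3) · |-4 -2; -2 -2| = −(-3)·(8 − 4) = 12
  + 4 · |-4 -2; -1 1| = 4·(-4 − 2) = -24
Sum: (20) + (12) + (-24) = 8

8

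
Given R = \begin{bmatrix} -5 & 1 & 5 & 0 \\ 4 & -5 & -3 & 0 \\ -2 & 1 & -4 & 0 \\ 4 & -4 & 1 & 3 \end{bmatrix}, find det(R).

Expand along column 4 (it has 3 zeros):
  + (3) · M_44   where M_44 = det([-5 1 5; 4 -5 -3; -2 1 -4]) = -123
det = (+1)·(3)·(-123) = -369

|R| = -369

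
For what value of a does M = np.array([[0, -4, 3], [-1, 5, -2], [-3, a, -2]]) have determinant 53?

Expanding along the column containing a, det(M) is linear in a: det(M) = (-3)·a + (29).
Set (-3)·a + (29) = 53  ⇒  (-3)·a = 24  ⇒  a = -8.

a = -8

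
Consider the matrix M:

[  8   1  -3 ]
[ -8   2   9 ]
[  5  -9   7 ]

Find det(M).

The determinant is 675.

Expand along column 1:
  + 8 · |2 9; -9 7| = 8·(14 − (-81)) = 760
  − (-8) · |1 -3; -9 7| = −(-8)·(7 − 27) = -160
  + 5 · |1 -3; 2 9| = 5·(9 − (-6)) = 75
Sum: (760) + (-160) + (75) = 675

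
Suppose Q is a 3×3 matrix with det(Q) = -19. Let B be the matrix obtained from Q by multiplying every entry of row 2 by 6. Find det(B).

Scaling one row by 6 multiplies the determinant by 6.
det(B) = (6)·(-19) = -114

det(B) = -114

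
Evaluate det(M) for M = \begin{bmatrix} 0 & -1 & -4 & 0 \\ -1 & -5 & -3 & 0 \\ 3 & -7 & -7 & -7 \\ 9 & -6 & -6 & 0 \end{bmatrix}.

|M| = -1197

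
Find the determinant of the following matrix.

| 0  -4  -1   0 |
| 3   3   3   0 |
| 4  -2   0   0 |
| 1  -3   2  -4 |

The determinant is 120.

Expand along column 4 (it has 3 zeros):
  + (-4) · M_44   where M_44 = det([0 -4 -1; 3 3 3; 4 -2 0]) = -30
det = (+1)·(-4)·(-30) = 120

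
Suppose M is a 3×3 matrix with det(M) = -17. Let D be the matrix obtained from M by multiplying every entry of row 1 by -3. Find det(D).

Scaling one row by -3 multiplies the determinant by -3.
det(D) = (-3)·(-17) = 51

The determinant is 51.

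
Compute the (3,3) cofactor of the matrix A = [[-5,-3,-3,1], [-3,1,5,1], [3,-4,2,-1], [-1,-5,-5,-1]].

Delete row 3 and column 3; the remaining 3×3 submatrix is [-5 -3 1; -3 1 1; -1 -5 -1].
Its determinant is 8.
The cofactor carries sign (−1)^(3+3) = +1, so C_{3,3} = +(8) = 8.

8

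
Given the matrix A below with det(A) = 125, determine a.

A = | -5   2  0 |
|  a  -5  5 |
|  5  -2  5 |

0

Expanding along the column containing a, det(A) is linear in a: det(A) = (-10)·a + (125).
Set (-10)·a + (125) = 125  ⇒  (-10)·a = 0  ⇒  a = 0.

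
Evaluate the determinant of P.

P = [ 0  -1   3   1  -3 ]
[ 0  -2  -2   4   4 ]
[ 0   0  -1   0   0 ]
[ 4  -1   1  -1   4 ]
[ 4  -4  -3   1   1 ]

Expand along row 3 (it has 4 zeros):
  + (-1) · M_33   where M_33 = det([0 -1 1 -3; 0 -2 4 4; 4 -1 -1 4; 4 -4 1 1]) = -88
det = (+1)·(-1)·(-88) = 88

88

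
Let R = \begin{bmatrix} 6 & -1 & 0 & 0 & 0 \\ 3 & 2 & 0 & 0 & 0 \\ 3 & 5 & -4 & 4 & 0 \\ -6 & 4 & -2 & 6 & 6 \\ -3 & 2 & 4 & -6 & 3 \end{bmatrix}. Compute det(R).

-1440

R is block lower-triangular with a 2×2 block and a 3×3 block on the diagonal, so its determinant equals the product of the determinants of the diagonal blocks.
det of the 2×2 block = 15
det of the 3×3 block = -96
det = (15)·(-96) = -1440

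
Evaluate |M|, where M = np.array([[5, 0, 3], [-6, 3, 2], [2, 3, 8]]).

18

Expand along column 2:
  + 3 · |5 3; 2 8| = 3·(40 − 6) = 102
  − 3 · |5 3; -6 2| = −3·(10 − (-18)) = -84
Sum: (102) + (-84) = 18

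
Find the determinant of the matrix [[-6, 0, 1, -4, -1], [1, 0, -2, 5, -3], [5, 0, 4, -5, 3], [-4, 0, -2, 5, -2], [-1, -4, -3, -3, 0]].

816

Expand along column 2 (it has 4 zeros):
  − (-4) · M_52   where M_52 = det([-6 1 -4 -1; 1 -2 5 -3; 5 4 -5 3; -4 -2 5 -2]) = 204
det = (-1)·(-4)·(204) = 816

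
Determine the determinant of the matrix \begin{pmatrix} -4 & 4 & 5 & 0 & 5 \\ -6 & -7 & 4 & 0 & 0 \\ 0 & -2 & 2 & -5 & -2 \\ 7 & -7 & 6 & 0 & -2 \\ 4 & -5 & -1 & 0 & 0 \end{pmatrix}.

13895

Expand along column 4 (it has 4 zeros):
  − (-5) · M_34   where M_34 = det([-4 4 5 5; -6 -7 4 0; 7 -7 6 -2; 4 -5 -1 0]) = 2779
det = (-1)·(-5)·(2779) = 13895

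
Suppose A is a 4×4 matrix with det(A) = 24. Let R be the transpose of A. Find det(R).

|R| = 24

det(Aᵀ) = det(A).
det(R) = (1)·(24) = 24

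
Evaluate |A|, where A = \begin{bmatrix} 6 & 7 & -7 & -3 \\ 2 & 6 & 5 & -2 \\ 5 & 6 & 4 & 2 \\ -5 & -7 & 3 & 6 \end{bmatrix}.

|A| = 715

Expand along row 1:
  + (6) · M_11   where M_11 = det([6 5 -2; 6 4 2; -7 3 6]) = -234
  − (7) · M_12   where M_12 = det([2 5 -2; 5 4 2; -5 3 6]) = -234
  + (-7) · M_13   where M_13 = det([2 6 -2; 5 6 2; -5 -7 6]) = -130
  − (-3) · M_14   where M_14 = det([2 6 5; 5 6 4; -5 -7 3]) = -143
det = (+1)·(6)·(-234) + (-1)·(7)·(-234) + (+1)·(-7)·(-130) + (-1)·(-3)·(-143) = 715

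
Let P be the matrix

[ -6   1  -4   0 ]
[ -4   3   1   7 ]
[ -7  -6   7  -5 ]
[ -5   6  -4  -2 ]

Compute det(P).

3588

Expand along row 1 (it has 1 zero):
  + (-6) · M_11   where M_11 = det([3 1 7; -6 7 -5; 6 -4 -2]) = -270
  − (1) · M_12   where M_12 = det([-4 1 7; -7 7 -5; -5 -4 -2]) = 588
  + (-4) · M_13   where M_13 = det([-4 3 7; -7 -6 -5; -5 6 -2]) = -639
det = (+1)·(-6)·(-270) + (-1)·(1)·(588) + (+1)·(-4)·(-639) = 3588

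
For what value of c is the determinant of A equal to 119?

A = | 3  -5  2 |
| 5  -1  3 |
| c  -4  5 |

c = -1

Expanding along the row containing c, det(A) is linear in c: det(A) = (-13)·c + (106).
Set (-13)·c + (106) = 119  ⇒  (-13)·c = 13  ⇒  c = -1.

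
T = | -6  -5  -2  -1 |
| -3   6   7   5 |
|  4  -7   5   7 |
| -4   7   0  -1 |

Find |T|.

Expand along row 4 (it has 1 zero):
  − (-4) · M_41   where M_41 = det([-5 -2 -1; 6 7 5; -7 5 7]) = -45
  + (7) · M_42   where M_42 = det([-6 -2 -1; -3 7 5; 4 5 7]) = -183
  + (-1) · M_44   where M_44 = det([-6 -5 -2; -3 6 7; 4 -7 5]) = -683
det = (-1)·(-4)·(-45) + (+1)·(7)·(-183) + (+1)·(-1)·(-683) = -778

The determinant is -778.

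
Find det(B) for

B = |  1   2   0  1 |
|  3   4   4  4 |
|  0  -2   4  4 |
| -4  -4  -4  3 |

The determinant is 24.

Expand along row 1 (it has 1 zero):
  + (1) · M_11   where M_11 = det([4 4 4; -2 4 4; -4 -4 3]) = 168
  − (2) · M_12   where M_12 = det([3 4 4; 0 4 4; -4 -4 3]) = 84
  − (1) · M_14   where M_14 = det([3 4 4; 0 -2 4; -4 -4 -4]) = -24
det = (+1)·(1)·(168) + (-1)·(2)·(84) + (-1)·(1)·(-24) = 24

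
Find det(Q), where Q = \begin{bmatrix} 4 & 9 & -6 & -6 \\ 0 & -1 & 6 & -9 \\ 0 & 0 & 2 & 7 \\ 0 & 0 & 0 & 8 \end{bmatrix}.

-64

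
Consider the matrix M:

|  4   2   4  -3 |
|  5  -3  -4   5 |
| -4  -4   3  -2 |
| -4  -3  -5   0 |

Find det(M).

The determinant is 923.

Expand along row 4 (it has 1 zero):
  − (-4) · M_41   where M_41 = det([2 4 -3; -3 -4 5; -4 3 -2]) = -43
  + (-3) · M_42   where M_42 = det([4 4 -3; 5 -4 5; -4 3 -2]) = -65
  − (-5) · M_43   where M_43 = det([4 2 -3; 5 -3 5; -4 -4 -2]) = 180
det = (-1)·(-4)·(-43) + (+1)·(-3)·(-65) + (-1)·(-5)·(180) = 923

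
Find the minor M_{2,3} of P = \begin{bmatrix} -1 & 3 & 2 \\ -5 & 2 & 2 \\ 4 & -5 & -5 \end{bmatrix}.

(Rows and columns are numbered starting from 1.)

The minor is -7.

Delete row 2 and column 3; the remaining 2×2 submatrix is [-1 3; 4 -5].
Its determinant is (-1)·(-5) − 3·4 = -7.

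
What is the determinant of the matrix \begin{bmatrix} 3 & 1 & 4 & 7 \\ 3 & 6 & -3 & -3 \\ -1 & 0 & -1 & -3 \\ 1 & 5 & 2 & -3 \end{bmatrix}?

48

Expand along row 3 (it has 1 zero):
  + (-1) · M_31   where M_31 = det([1 4 7; 6 -3 -3; 5 2 -3]) = 216
  + (-1) · M_33   where M_33 = det([3 1 7; 3 6 -3; 1 5 -3]) = 60
  − (-3) · M_34   where M_34 = det([3 1 4; 3 6 -3; 1 5 2]) = 108
det = (+1)·(-1)·(216) + (+1)·(-1)·(60) + (-1)·(-3)·(108) = 48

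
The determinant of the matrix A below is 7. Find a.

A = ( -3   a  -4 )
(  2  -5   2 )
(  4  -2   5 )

a = -4

Expanding along the column containing a, det(A) is linear in a: det(A) = (-2)·a + (-1).
Set (-2)·a + (-1) = 7  ⇒  (-2)·a = 8  ⇒  a = -4.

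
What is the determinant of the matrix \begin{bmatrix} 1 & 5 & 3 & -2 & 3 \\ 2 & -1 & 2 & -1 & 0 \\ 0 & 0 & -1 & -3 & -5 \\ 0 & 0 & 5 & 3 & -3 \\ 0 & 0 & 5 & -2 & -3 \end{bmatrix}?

-1540

The matrix is block upper-triangular with a 2×2 block and a 3×3 block on the diagonal, so its determinant equals the product of the determinants of the diagonal blocks.
det of the 2×2 block = -11
det of the 3×3 block = 140
det = (-11)·(140) = -1540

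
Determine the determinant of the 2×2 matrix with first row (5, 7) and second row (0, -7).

det = 5·(-7) − 7·0 = -35 − 0 = -35

-35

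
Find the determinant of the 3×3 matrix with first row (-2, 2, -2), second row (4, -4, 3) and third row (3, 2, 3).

Expand along column 1:
  + (-2) · |-4 3; 2 3| = (-2)·(-12 − 6) = 36
  − 4 · |2 -2; 2 3| = −4·(6 − (-4)) = -40
  + 3 · |2 -2; -4 3| = 3·(6 − 8) = -6
Sum: (36) + (-40) + (-6) = -10

-10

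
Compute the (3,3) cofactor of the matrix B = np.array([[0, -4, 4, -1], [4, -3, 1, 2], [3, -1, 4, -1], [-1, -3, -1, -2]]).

-9

Delete row 3 and column 3; the remaining 3×3 submatrix is [0 -4 -1; 4 -3 2; -1 -3 -2].
Its determinant is -9.
The cofactor carries sign (−1)^(3+3) = +1, so C_{3,3} = +(-9) = -9.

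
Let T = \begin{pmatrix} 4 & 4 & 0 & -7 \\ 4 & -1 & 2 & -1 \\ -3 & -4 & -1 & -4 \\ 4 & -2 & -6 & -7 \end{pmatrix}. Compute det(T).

Expand along row 1 (it has 1 zero):
  + (4) · M_11   where M_11 = det([-1 2 -1; -4 -1 -4; -2 -6 -7]) = -45
  − (4) · M_12   where M_12 = det([4 2 -1; -3 -1 -4; 4 -6 -7]) = -164
  − (-7) · M_14   where M_14 = det([4 -1 2; -3 -4 -1; 4 -2 -6]) = 154
det = (+1)·(4)·(-45) + (-1)·(4)·(-164) + (-1)·(-7)·(154) = 1554

|T| = 1554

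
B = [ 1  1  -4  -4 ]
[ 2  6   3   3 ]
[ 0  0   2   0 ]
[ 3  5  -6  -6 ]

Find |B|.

Expand along row 3 (it has 3 zeros):
  + (2) · M_33   where M_33 = det([1 1 -4; 2 6 3; 3 5 -6]) = 2
det = (+1)·(2)·(2) = 4

|B| = 4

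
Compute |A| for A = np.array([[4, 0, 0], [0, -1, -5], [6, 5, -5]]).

The determinant is 120.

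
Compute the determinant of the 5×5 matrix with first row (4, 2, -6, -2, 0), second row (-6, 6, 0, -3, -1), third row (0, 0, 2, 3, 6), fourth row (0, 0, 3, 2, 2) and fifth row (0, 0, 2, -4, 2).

The determinant is -2808.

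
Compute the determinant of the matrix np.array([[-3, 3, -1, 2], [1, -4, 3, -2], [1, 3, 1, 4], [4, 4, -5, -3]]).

-168

Expand along row 1:
  + (-3) · M_11   where M_11 = det([-4 3 -2; 3 1 4; 4 -5 -3]) = 45
  − (3) · M_12   where M_12 = det([1 3 -2; 1 1 4; 4 -5 -3]) = 92
  + (-1) · M_13   where M_13 = det([1 -4 -2; 1 3 4; 4 4 -3]) = -85
  − (2) · M_14   where M_14 = det([1 -4 3; 1 3 1; 4 4 -5]) = -79
det = (+1)·(-3)·(45) + (-1)·(3)·(92) + (+1)·(-1)·(-85) + (-1)·(2)·(-79) = -168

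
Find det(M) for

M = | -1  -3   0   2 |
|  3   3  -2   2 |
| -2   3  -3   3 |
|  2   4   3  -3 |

Expand along row 1 (it has 1 zero):
  + (-1) · M_11   where M_11 = det([3 -2 2; 3 -3 3; 4 3 -3]) = 0
  − (-3) · M_12   where M_12 = det([3 -2 2; -2 -3 3; 2 3 -3]) = 0
  − (2) · M_14   where M_14 = det([3 3 -2; -2 3 -3; 2 4 3]) = 91
det = (+1)·(-1)·(0) + (-1)·(-3)·(0) + (-1)·(2)·(91) = -182

-182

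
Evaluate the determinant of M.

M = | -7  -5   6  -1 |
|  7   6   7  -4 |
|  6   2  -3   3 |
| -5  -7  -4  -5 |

2420

Expand along row 1:
  + (-7) · M_11   where M_11 = det([6 7 -4; 2 -3 3; -7 -4 -5]) = 201
  − (-5) · M_12   where M_12 = det([7 7 -4; 6 -3 3; -5 -4 -5]) = 450
  + (6) · M_13   where M_13 = det([7 6 -4; 6 2 3; -5 -7 -5]) = 295
  − (-1) · M_14   where M_14 = det([7 6 7; 6 2 -3; -5 -7 -4]) = -193
det = (+1)·(-7)·(201) + (-1)·(-5)·(450) + (+1)·(6)·(295) + (-1)·(-1)·(-193) = 2420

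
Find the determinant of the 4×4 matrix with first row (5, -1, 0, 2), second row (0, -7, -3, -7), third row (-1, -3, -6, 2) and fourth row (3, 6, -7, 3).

Expand along row 1 (it has 1 zero):
  + (5) · M_11   where M_11 = det([-7 -3 -7; -3 -6 2; 6 -7 3]) = -434
  − (-1) · M_12   where M_12 = det([0 -3 -7; -1 -6 2; 3 -7 3]) = -202
  − (2) · M_14   where M_14 = det([0 -7 -3; -1 -3 -6; 3 6 -7]) = 166
det = (+1)·(5)·(-434) + (-1)·(-1)·(-202) + (-1)·(2)·(166) = -2704

The determinant is -2704.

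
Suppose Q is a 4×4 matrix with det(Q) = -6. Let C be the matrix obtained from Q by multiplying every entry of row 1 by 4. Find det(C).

The determinant is -24.

Scaling one row by 4 multiplies the determinant by 4.
det(C) = (4)·(-6) = -24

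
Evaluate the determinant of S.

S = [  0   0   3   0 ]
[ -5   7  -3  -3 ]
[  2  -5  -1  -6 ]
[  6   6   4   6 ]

Expand along row 1 (it has 3 zeros):
  + (3) · M_13   where M_13 = det([-5 7 -3; 2 -5 -6; 6 6 6]) = -492
det = (+1)·(3)·(-492) = -1476

|S| = -1476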